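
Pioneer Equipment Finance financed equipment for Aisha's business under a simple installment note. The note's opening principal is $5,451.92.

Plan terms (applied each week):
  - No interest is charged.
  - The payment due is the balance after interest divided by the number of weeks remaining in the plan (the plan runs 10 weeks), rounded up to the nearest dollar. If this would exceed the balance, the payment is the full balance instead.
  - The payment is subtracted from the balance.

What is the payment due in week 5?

$545.00

Week 1: opening $5,451.92; payment $546.00; balance $4,905.92
Week 2: opening $4,905.92; payment $546.00; balance $4,359.92
Week 3: opening $4,359.92; payment $545.00; balance $3,814.92
Week 4: opening $3,814.92; payment $545.00; balance $3,269.92
Week 5: opening $3,269.92; payment $545.00; balance $2,724.92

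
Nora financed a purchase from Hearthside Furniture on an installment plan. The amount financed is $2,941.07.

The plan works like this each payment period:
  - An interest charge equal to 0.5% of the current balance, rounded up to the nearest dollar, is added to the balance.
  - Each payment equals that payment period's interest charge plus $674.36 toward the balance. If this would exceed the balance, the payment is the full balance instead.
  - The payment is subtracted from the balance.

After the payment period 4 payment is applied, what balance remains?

$243.63

Payment period 1: $2,941.07 +$15.00 interest = $2,956.07; pay $689.36 → $2,266.71
Payment period 2: $2,266.71 +$12.00 interest = $2,278.71; pay $686.36 → $1,592.35
Payment period 3: $1,592.35 +$8.00 interest = $1,600.35; pay $682.36 → $917.99
Payment period 4: $917.99 +$5.00 interest = $922.99; pay $679.36 → $243.63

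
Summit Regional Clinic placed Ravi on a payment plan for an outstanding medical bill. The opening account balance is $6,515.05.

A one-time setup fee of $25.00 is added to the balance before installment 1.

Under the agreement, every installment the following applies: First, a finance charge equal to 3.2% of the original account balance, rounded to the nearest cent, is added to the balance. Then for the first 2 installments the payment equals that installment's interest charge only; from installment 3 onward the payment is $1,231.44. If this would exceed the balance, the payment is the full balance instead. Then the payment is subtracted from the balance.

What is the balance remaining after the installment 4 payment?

Installment 1: $6,540.05 +$208.48 interest = $6,748.53; pay $208.48 → $6,540.05
Installment 2: $6,540.05 +$208.48 interest = $6,748.53; pay $208.48 → $6,540.05
Installment 3: $6,540.05 +$208.48 interest = $6,748.53; pay $1,231.44 → $5,517.09
Installment 4: $5,517.09 +$208.48 interest = $5,725.57; pay $1,231.44 → $4,494.13

$4,494.13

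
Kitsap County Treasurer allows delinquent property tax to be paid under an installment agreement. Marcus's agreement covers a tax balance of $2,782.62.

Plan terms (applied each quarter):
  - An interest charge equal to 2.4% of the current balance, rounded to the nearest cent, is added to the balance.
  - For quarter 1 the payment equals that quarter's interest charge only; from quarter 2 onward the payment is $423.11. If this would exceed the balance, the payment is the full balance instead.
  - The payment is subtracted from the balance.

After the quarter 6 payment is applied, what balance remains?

$913.38

Quarter 1: $2,782.62 +$66.78 interest = $2,849.40; pay $66.78 → $2,782.62
Quarter 2: $2,782.62 +$66.78 interest = $2,849.40; pay $423.11 → $2,426.29
Quarter 3: $2,426.29 +$58.23 interest = $2,484.52; pay $423.11 → $2,061.41
Quarter 4: $2,061.41 +$49.47 interest = $2,110.88; pay $423.11 → $1,687.77
Quarter 5: $1,687.77 +$40.51 interest = $1,728.28; pay $423.11 → $1,305.17
Quarter 6: $1,305.17 +$31.32 interest = $1,336.49; pay $423.11 → $913.38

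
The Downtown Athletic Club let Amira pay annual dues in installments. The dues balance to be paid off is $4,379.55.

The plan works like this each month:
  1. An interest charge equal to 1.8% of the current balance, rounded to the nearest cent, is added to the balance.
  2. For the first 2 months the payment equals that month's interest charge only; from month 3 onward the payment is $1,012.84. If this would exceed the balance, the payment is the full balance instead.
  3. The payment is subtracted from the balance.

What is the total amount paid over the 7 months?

$4,760.19

Month 1: opening $4,379.55; interest $78.83 → $4,458.38; payment $78.83; balance $4,379.55
Month 2: opening $4,379.55; interest $78.83 → $4,458.38; payment $78.83; balance $4,379.55
Month 3: opening $4,379.55; interest $78.83 → $4,458.38; payment $1,012.84; balance $3,445.54
Month 4: opening $3,445.54; interest $62.02 → $3,507.56; payment $1,012.84; balance $2,494.72
Month 5: opening $2,494.72; interest $44.90 → $2,539.62; payment $1,012.84; balance $1,526.78
Month 6: opening $1,526.78; interest $27.48 → $1,554.26; payment $1,012.84; balance $541.42
Month 7: opening $541.42; interest $9.75 → $551.17; payment $551.17; balance $0.00
Total paid: $4,760.19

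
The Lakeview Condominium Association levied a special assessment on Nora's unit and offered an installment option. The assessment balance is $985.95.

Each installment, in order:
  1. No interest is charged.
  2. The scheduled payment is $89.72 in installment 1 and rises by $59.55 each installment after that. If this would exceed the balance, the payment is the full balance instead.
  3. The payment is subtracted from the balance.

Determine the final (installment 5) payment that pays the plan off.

# | Opening | Payment | End bal
1 | $985.95 | $89.72 | $896.23
2 | $896.23 | $149.27 | $746.96
3 | $746.96 | $208.82 | $538.14
4 | $538.14 | $268.37 | $269.77
5 | $269.77 | $269.77 | $0.00

$269.77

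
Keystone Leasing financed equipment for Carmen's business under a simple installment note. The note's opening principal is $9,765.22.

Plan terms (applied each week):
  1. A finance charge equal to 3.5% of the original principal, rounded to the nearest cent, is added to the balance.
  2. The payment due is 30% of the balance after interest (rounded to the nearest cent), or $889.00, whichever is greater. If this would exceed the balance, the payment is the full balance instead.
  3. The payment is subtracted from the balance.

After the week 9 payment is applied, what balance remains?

Week 1: $9,765.22 +$341.78 interest = $10,107.00; pay $3,032.10 → $7,074.90
Week 2: $7,074.90 +$341.78 interest = $7,416.68; pay $2,225.00 → $5,191.68
Week 3: $5,191.68 +$341.78 interest = $5,533.46; pay $1,660.04 → $3,873.42
Week 4: $3,873.42 +$341.78 interest = $4,215.20; pay $1,264.56 → $2,950.64
Week 5: $2,950.64 +$341.78 interest = $3,292.42; pay $987.73 → $2,304.69
Week 6: $2,304.69 +$341.78 interest = $2,646.47; pay $889.00 → $1,757.47
Week 7: $1,757.47 +$341.78 interest = $2,099.25; pay $889.00 → $1,210.25
Week 8: $1,210.25 +$341.78 interest = $1,552.03; pay $889.00 → $663.03
Week 9: $663.03 +$341.78 interest = $1,004.81; pay $889.00 → $115.81

$115.81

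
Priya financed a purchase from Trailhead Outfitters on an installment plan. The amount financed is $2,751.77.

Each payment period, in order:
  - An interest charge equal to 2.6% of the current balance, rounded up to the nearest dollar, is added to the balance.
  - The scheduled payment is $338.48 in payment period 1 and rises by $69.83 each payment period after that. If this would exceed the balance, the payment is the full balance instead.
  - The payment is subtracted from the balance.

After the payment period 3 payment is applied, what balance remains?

$1,719.84

# | Opening | Interest | Payment | End bal
1 | $2,751.77 | $72.00 | $338.48 | $2,485.29
2 | $2,485.29 | $65.00 | $408.31 | $2,141.98
3 | $2,141.98 | $56.00 | $478.14 | $1,719.84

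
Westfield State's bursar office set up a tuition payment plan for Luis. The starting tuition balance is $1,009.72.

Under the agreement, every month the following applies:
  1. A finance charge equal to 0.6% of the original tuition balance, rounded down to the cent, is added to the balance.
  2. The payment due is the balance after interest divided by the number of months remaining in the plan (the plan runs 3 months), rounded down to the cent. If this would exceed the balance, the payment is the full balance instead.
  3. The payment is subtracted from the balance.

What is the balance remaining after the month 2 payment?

$341.62

Month 1: $1,009.72 +$6.05 interest = $1,015.77; pay $338.59 → $677.18
Month 2: $677.18 +$6.05 interest = $683.23; pay $341.61 → $341.62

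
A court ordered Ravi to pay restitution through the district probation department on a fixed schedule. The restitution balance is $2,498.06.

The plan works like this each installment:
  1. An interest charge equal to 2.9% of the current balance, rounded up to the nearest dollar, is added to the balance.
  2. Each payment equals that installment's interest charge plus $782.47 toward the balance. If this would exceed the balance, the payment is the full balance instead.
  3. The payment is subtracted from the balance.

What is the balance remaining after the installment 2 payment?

Installment 1: opening $2,498.06; interest $73.00 → $2,571.06; payment $855.47; balance $1,715.59
Installment 2: opening $1,715.59; interest $50.00 → $1,765.59; payment $832.47; balance $933.12

$933.12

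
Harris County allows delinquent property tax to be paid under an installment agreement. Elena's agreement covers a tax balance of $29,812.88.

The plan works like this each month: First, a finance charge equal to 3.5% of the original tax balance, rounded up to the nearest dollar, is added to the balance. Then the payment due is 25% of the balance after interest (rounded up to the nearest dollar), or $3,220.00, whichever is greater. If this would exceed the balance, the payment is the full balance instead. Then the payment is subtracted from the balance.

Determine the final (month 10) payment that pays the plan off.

Month 1: opening $29,812.88; interest $1,044.00 → $30,856.88; payment $7,715.00; balance $23,141.88
Month 2: opening $23,141.88; interest $1,044.00 → $24,185.88; payment $6,047.00; balance $18,138.88
Month 3: opening $18,138.88; interest $1,044.00 → $19,182.88; payment $4,796.00; balance $14,386.88
Month 4: opening $14,386.88; interest $1,044.00 → $15,430.88; payment $3,858.00; balance $11,572.88
Month 5: opening $11,572.88; interest $1,044.00 → $12,616.88; payment $3,220.00; balance $9,396.88
Month 6: opening $9,396.88; interest $1,044.00 → $10,440.88; payment $3,220.00; balance $7,220.88
Month 7: opening $7,220.88; interest $1,044.00 → $8,264.88; payment $3,220.00; balance $5,044.88
Month 8: opening $5,044.88; interest $1,044.00 → $6,088.88; payment $3,220.00; balance $2,868.88
Month 9: opening $2,868.88; interest $1,044.00 → $3,912.88; payment $3,220.00; balance $692.88
Month 10: opening $692.88; interest $1,044.00 → $1,736.88; payment $1,736.88; balance $0.00

$1,736.88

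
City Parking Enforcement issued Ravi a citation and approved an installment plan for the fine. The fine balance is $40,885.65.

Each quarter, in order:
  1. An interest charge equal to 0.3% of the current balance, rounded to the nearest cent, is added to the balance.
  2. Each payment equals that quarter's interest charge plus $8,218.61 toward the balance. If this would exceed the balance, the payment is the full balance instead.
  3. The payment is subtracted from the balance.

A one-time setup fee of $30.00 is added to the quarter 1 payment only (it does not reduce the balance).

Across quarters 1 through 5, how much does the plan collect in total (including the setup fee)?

$41,282.38

Quarter 1: opening $40,885.65; interest $122.66 → $41,008.31; payment $8,341.27 (+ $30.00 fee); balance $32,667.04
Quarter 2: opening $32,667.04; interest $98.00 → $32,765.04; payment $8,316.61; balance $24,448.43
Quarter 3: opening $24,448.43; interest $73.35 → $24,521.78; payment $8,291.96; balance $16,229.82
Quarter 4: opening $16,229.82; interest $48.69 → $16,278.51; payment $8,267.30; balance $8,011.21
Quarter 5: opening $8,011.21; interest $24.03 → $8,035.24; payment $8,035.24; balance $0.00
Total paid: $41,282.38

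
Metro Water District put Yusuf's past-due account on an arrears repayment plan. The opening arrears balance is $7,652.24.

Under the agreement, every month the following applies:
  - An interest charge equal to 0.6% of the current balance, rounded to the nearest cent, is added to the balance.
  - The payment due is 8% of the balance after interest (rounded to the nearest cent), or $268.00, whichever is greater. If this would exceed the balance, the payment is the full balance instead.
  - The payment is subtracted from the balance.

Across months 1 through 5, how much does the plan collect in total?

# | Opening | Interest | Payment | End bal
1 | $7,652.24 | $45.91 | $615.85 | $7,082.30
2 | $7,082.30 | $42.49 | $569.98 | $6,554.81
3 | $6,554.81 | $39.33 | $527.53 | $6,066.61
4 | $6,066.61 | $36.40 | $488.24 | $5,614.77
5 | $5,614.77 | $33.69 | $451.88 | $5,196.58
Total paid: $2,653.48

$2,653.48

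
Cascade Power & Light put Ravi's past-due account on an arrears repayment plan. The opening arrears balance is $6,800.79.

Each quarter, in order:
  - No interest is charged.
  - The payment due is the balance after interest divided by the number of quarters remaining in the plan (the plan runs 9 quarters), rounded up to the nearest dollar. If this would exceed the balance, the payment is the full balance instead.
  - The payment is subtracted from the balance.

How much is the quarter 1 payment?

$756.00

Quarter 1: $6,800.79 − $756.00 → $6,044.79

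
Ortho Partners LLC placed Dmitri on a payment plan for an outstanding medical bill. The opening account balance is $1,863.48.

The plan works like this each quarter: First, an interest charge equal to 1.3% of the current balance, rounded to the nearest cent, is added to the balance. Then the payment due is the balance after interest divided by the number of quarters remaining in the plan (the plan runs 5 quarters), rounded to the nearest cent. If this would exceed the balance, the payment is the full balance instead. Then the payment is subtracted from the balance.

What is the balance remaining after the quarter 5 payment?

$0.00

# | Opening | Interest | Payment | End bal
1 | $1,863.48 | $24.23 | $377.54 | $1,510.17
2 | $1,510.17 | $19.63 | $382.45 | $1,147.35
3 | $1,147.35 | $14.92 | $387.42 | $774.85
4 | $774.85 | $10.07 | $392.46 | $392.46
5 | $392.46 | $5.10 | $397.56 | $0.00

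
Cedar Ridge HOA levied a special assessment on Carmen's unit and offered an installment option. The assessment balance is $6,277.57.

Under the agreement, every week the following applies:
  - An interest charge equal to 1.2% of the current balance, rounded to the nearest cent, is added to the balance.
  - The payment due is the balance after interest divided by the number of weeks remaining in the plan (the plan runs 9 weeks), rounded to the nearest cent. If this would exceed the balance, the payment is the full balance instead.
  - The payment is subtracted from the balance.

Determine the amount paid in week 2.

$714.35

Week 1: $6,277.57 +$75.33 interest = $6,352.90; pay $705.88 → $5,647.02
Week 2: $5,647.02 +$67.76 interest = $5,714.78; pay $714.35 → $5,000.43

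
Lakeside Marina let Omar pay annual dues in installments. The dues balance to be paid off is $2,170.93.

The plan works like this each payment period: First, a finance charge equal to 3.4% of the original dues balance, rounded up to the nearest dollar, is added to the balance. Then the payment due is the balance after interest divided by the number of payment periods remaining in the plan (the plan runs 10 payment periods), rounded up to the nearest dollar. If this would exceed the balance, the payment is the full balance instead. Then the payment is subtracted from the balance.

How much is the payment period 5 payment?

$265.00

Payment period 1: $2,170.93 +$74.00 interest = $2,244.93; pay $225.00 → $2,019.93
Payment period 2: $2,019.93 +$74.00 interest = $2,093.93; pay $233.00 → $1,860.93
Payment period 3: $1,860.93 +$74.00 interest = $1,934.93; pay $242.00 → $1,692.93
Payment period 4: $1,692.93 +$74.00 interest = $1,766.93; pay $253.00 → $1,513.93
Payment period 5: $1,513.93 +$74.00 interest = $1,587.93; pay $265.00 → $1,322.93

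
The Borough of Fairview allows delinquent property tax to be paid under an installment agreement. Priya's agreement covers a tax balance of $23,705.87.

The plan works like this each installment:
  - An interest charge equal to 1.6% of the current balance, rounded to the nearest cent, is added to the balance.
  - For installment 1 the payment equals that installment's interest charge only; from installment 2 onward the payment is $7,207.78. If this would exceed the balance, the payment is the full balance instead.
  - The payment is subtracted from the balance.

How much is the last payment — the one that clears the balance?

$2,937.14

Installment 1: $23,705.87 +$379.29 interest = $24,085.16; pay $379.29 → $23,705.87
Installment 2: $23,705.87 +$379.29 interest = $24,085.16; pay $7,207.78 → $16,877.38
Installment 3: $16,877.38 +$270.04 interest = $17,147.42; pay $7,207.78 → $9,939.64
Installment 4: $9,939.64 +$159.03 interest = $10,098.67; pay $7,207.78 → $2,890.89
Installment 5: $2,890.89 +$46.25 interest = $2,937.14; pay $2,937.14 → $0.00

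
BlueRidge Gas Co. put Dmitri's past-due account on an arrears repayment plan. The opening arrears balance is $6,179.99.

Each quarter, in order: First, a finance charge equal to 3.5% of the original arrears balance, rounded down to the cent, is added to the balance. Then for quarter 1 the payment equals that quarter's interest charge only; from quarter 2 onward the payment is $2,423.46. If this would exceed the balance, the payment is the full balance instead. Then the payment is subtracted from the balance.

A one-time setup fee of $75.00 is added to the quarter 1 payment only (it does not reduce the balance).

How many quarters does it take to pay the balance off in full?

4

Quarter 1: opening $6,179.99; interest $216.29 → $6,396.28; payment $216.29 (+ $75.00 fee); balance $6,179.99
Quarter 2: opening $6,179.99; interest $216.29 → $6,396.28; payment $2,423.46; balance $3,972.82
Quarter 3: opening $3,972.82; interest $216.29 → $4,189.11; payment $2,423.46; balance $1,765.65
Quarter 4: opening $1,765.65; interest $216.29 → $1,981.94; payment $1,981.94; balance $0.00
Balance reaches $0.00 in quarter 4.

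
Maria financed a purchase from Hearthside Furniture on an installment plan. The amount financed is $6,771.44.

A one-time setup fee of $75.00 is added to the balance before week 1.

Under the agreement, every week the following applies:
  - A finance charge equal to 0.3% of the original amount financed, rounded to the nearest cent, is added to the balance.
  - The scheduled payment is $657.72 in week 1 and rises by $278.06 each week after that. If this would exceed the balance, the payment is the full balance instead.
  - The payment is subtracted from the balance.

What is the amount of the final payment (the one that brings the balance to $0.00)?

$899.10

Week 1: $6,846.44 +$20.31 interest = $6,866.75; pay $657.72 → $6,209.03
Week 2: $6,209.03 +$20.31 interest = $6,229.34; pay $935.78 → $5,293.56
Week 3: $5,293.56 +$20.31 interest = $5,313.87; pay $1,213.84 → $4,100.03
Week 4: $4,100.03 +$20.31 interest = $4,120.34; pay $1,491.90 → $2,628.44
Week 5: $2,628.44 +$20.31 interest = $2,648.75; pay $1,769.96 → $878.79
Week 6: $878.79 +$20.31 interest = $899.10; pay $899.10 → $0.00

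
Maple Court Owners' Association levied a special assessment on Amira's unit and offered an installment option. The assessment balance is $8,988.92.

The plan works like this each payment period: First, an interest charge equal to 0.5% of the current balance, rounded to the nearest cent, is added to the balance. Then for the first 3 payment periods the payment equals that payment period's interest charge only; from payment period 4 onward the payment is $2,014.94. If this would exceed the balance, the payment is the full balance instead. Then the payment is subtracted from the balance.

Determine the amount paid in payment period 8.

$1,054.89

Payment period 1: opening $8,988.92; interest $44.94 → $9,033.86; payment $44.94; balance $8,988.92
Payment period 2: opening $8,988.92; interest $44.94 → $9,033.86; payment $44.94; balance $8,988.92
Payment period 3: opening $8,988.92; interest $44.94 → $9,033.86; payment $44.94; balance $8,988.92
Payment period 4: opening $8,988.92; interest $44.94 → $9,033.86; payment $2,014.94; balance $7,018.92
Payment period 5: opening $7,018.92; interest $35.09 → $7,054.01; payment $2,014.94; balance $5,039.07
Payment period 6: opening $5,039.07; interest $25.20 → $5,064.27; payment $2,014.94; balance $3,049.33
Payment period 7: opening $3,049.33; interest $15.25 → $3,064.58; payment $2,014.94; balance $1,049.64
Payment period 8: opening $1,049.64; interest $5.25 → $1,054.89; payment $1,054.89; balance $0.00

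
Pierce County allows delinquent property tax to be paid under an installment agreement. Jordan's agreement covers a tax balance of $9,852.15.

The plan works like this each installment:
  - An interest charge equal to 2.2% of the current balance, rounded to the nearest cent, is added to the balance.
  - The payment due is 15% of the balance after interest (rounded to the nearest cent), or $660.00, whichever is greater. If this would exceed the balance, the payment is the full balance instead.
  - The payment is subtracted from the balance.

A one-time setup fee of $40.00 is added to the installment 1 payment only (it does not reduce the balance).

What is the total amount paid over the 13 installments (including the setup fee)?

$11,213.85

Installment 1: $9,852.15 +$216.75 interest = $10,068.90; pay $1,510.34 (+ $40.00 fee) → $8,558.56
Installment 2: $8,558.56 +$188.29 interest = $8,746.85; pay $1,312.03 → $7,434.82
Installment 3: $7,434.82 +$163.57 interest = $7,598.39; pay $1,139.76 → $6,458.63
Installment 4: $6,458.63 +$142.09 interest = $6,600.72; pay $990.11 → $5,610.61
Installment 5: $5,610.61 +$123.43 interest = $5,734.04; pay $860.11 → $4,873.93
Installment 6: $4,873.93 +$107.23 interest = $4,981.16; pay $747.17 → $4,233.99
Installment 7: $4,233.99 +$93.15 interest = $4,327.14; pay $660.00 → $3,667.14
Installment 8: $3,667.14 +$80.68 interest = $3,747.82; pay $660.00 → $3,087.82
Installment 9: $3,087.82 +$67.93 interest = $3,155.75; pay $660.00 → $2,495.75
Installment 10: $2,495.75 +$54.91 interest = $2,550.66; pay $660.00 → $1,890.66
Installment 11: $1,890.66 +$41.59 interest = $1,932.25; pay $660.00 → $1,272.25
Installment 12: $1,272.25 +$27.99 interest = $1,300.24; pay $660.00 → $640.24
Installment 13: $640.24 +$14.09 interest = $654.33; pay $654.33 → $0.00
Total paid: $11,213.85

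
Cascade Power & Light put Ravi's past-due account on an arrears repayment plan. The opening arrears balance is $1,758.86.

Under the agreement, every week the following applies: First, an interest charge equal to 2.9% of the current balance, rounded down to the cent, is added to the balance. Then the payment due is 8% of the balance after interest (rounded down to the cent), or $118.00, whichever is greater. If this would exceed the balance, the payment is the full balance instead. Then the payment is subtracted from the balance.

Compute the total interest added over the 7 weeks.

Week 1: opening $1,758.86; interest $51.00 → $1,809.86; payment $144.78; balance $1,665.08
Week 2: opening $1,665.08; interest $48.28 → $1,713.36; payment $137.06; balance $1,576.30
Week 3: opening $1,576.30; interest $45.71 → $1,622.01; payment $129.76; balance $1,492.25
Week 4: opening $1,492.25; interest $43.27 → $1,535.52; payment $122.84; balance $1,412.68
Week 5: opening $1,412.68; interest $40.96 → $1,453.64; payment $118.00; balance $1,335.64
Week 6: opening $1,335.64; interest $38.73 → $1,374.37; payment $118.00; balance $1,256.37
Week 7: opening $1,256.37; interest $36.43 → $1,292.80; payment $118.00; balance $1,174.80
Total interest: $51.00 + $48.28 + $45.71 + $43.27 + $40.96 + $38.73 + $36.43 = $304.38

$304.38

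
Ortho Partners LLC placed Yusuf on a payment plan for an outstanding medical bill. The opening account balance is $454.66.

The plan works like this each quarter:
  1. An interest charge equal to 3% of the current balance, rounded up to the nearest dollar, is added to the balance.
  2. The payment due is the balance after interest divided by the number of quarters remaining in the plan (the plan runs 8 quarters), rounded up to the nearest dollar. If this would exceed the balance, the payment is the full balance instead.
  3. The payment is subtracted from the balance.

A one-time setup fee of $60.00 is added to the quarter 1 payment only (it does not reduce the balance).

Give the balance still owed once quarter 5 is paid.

$197.66

# | Opening | Interest | Payment | Fee | End bal
1 | $454.66 | $14.00 | $59.00 | $60.00 | $409.66
2 | $409.66 | $13.00 | $61.00 | — | $361.66
3 | $361.66 | $11.00 | $63.00 | — | $309.66
4 | $309.66 | $10.00 | $64.00 | — | $255.66
5 | $255.66 | $8.00 | $66.00 | — | $197.66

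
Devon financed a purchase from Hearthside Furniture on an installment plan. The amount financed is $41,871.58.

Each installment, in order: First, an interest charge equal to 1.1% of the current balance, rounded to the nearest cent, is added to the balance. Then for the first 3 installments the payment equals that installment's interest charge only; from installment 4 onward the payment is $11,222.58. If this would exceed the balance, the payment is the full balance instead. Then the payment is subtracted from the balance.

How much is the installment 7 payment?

$9,330.68

# | Opening | Interest | Payment | End bal
1 | $41,871.58 | $460.59 | $460.59 | $41,871.58
2 | $41,871.58 | $460.59 | $460.59 | $41,871.58
3 | $41,871.58 | $460.59 | $460.59 | $41,871.58
4 | $41,871.58 | $460.59 | $11,222.58 | $31,109.59
5 | $31,109.59 | $342.21 | $11,222.58 | $20,229.22
6 | $20,229.22 | $222.52 | $11,222.58 | $9,229.16
7 | $9,229.16 | $101.52 | $9,330.68 | $0.00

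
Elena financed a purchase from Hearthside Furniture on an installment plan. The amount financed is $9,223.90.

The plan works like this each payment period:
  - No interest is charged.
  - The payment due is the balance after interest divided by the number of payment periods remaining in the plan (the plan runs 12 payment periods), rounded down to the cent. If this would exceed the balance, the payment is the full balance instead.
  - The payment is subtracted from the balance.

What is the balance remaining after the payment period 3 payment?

$6,917.94

# | Opening | Payment | End bal
1 | $9,223.90 | $768.65 | $8,455.25
2 | $8,455.25 | $768.65 | $7,686.60
3 | $7,686.60 | $768.66 | $6,917.94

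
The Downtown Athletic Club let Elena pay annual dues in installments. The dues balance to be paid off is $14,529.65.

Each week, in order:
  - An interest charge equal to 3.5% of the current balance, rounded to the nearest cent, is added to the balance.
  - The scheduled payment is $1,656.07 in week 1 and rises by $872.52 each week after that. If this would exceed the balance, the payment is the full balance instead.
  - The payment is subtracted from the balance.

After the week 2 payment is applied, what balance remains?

$11,321.90

Week 1: $14,529.65 +$508.54 interest = $15,038.19; pay $1,656.07 → $13,382.12
Week 2: $13,382.12 +$468.37 interest = $13,850.49; pay $2,528.59 → $11,321.90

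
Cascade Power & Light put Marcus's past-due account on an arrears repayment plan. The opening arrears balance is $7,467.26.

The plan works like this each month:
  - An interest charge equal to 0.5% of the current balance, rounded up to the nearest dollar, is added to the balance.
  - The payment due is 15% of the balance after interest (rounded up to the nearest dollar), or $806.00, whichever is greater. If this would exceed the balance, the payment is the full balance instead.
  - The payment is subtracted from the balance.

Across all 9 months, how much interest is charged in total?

$182.00

Month 1: opening $7,467.26; interest $38.00 → $7,505.26; payment $1,126.00; balance $6,379.26
Month 2: opening $6,379.26; interest $32.00 → $6,411.26; payment $962.00; balance $5,449.26
Month 3: opening $5,449.26; interest $28.00 → $5,477.26; payment $822.00; balance $4,655.26
Month 4: opening $4,655.26; interest $24.00 → $4,679.26; payment $806.00; balance $3,873.26
Month 5: opening $3,873.26; interest $20.00 → $3,893.26; payment $806.00; balance $3,087.26
Month 6: opening $3,087.26; interest $16.00 → $3,103.26; payment $806.00; balance $2,297.26
Month 7: opening $2,297.26; interest $12.00 → $2,309.26; payment $806.00; balance $1,503.26
Month 8: opening $1,503.26; interest $8.00 → $1,511.26; payment $806.00; balance $705.26
Month 9: opening $705.26; interest $4.00 → $709.26; payment $709.26; balance $0.00
Total interest: $38.00 + $32.00 + $28.00 + $24.00 + $20.00 + $16.00 + $12.00 + $8.00 + $4.00 = $182.00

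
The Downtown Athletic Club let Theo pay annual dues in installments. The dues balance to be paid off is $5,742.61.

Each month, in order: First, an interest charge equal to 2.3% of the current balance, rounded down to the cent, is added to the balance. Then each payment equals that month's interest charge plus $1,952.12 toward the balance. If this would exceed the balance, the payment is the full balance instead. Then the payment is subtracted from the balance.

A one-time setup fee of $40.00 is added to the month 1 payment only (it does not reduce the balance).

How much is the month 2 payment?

$2,039.30

Month 1: $5,742.61 +$132.08 interest = $5,874.69; pay $2,084.20 (+ $40.00 fee) → $3,790.49
Month 2: $3,790.49 +$87.18 interest = $3,877.67; pay $2,039.30 → $1,838.37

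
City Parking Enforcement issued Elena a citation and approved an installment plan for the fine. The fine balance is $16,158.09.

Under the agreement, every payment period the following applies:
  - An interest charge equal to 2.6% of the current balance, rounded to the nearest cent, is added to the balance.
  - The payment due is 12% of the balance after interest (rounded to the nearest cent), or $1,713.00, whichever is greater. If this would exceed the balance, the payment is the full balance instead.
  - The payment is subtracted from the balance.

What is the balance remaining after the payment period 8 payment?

$4,395.38

Payment period 1: $16,158.09 +$420.11 interest = $16,578.20; pay $1,989.38 → $14,588.82
Payment period 2: $14,588.82 +$379.31 interest = $14,968.13; pay $1,796.18 → $13,171.95
Payment period 3: $13,171.95 +$342.47 interest = $13,514.42; pay $1,713.00 → $11,801.42
Payment period 4: $11,801.42 +$306.84 interest = $12,108.26; pay $1,713.00 → $10,395.26
Payment period 5: $10,395.26 +$270.28 interest = $10,665.54; pay $1,713.00 → $8,952.54
Payment period 6: $8,952.54 +$232.77 interest = $9,185.31; pay $1,713.00 → $7,472.31
Payment period 7: $7,472.31 +$194.28 interest = $7,666.59; pay $1,713.00 → $5,953.59
Payment period 8: $5,953.59 +$154.79 interest = $6,108.38; pay $1,713.00 → $4,395.38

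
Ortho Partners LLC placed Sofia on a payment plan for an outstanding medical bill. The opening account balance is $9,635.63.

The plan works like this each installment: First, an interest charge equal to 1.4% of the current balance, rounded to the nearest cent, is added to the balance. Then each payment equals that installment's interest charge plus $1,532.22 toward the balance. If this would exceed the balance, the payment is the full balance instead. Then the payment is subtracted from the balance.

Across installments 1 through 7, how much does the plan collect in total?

Installment 1: $9,635.63 +$134.90 interest = $9,770.53; pay $1,667.12 → $8,103.41
Installment 2: $8,103.41 +$113.45 interest = $8,216.86; pay $1,645.67 → $6,571.19
Installment 3: $6,571.19 +$92.00 interest = $6,663.19; pay $1,624.22 → $5,038.97
Installment 4: $5,038.97 +$70.55 interest = $5,109.52; pay $1,602.77 → $3,506.75
Installment 5: $3,506.75 +$49.09 interest = $3,555.84; pay $1,581.31 → $1,974.53
Installment 6: $1,974.53 +$27.64 interest = $2,002.17; pay $1,559.86 → $442.31
Installment 7: $442.31 +$6.19 interest = $448.50; pay $448.50 → $0.00
Total paid: $10,129.45

$10,129.45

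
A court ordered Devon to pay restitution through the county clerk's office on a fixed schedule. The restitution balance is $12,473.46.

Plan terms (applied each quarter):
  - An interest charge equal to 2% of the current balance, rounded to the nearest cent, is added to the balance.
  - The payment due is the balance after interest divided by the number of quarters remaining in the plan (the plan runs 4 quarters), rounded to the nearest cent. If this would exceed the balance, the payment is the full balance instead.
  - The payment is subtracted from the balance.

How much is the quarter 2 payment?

$3,244.35

Quarter 1: opening $12,473.46; interest $249.47 → $12,722.93; payment $3,180.73; balance $9,542.20
Quarter 2: opening $9,542.20; interest $190.84 → $9,733.04; payment $3,244.35; balance $6,488.69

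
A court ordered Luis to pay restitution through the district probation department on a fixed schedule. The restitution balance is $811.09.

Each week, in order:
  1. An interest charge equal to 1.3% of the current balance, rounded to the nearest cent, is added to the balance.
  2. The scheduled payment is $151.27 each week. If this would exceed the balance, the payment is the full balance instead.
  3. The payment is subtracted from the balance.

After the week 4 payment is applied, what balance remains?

$237.10

# | Opening | Interest | Payment | End bal
1 | $811.09 | $10.54 | $151.27 | $670.36
2 | $670.36 | $8.71 | $151.27 | $527.80
3 | $527.80 | $6.86 | $151.27 | $383.39
4 | $383.39 | $4.98 | $151.27 | $237.10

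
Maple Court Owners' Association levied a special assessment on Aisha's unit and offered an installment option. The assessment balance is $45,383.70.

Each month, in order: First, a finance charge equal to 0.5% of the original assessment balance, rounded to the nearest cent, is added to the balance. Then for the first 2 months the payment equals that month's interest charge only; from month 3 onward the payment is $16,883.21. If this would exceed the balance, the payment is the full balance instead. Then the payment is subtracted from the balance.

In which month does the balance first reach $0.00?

5

# | Opening | Interest | Payment | End bal
1 | $45,383.70 | $226.92 | $226.92 | $45,383.70
2 | $45,383.70 | $226.92 | $226.92 | $45,383.70
3 | $45,383.70 | $226.92 | $16,883.21 | $28,727.41
4 | $28,727.41 | $226.92 | $16,883.21 | $12,071.12
5 | $12,071.12 | $226.92 | $12,298.04 | $0.00
Balance reaches $0.00 in month 5.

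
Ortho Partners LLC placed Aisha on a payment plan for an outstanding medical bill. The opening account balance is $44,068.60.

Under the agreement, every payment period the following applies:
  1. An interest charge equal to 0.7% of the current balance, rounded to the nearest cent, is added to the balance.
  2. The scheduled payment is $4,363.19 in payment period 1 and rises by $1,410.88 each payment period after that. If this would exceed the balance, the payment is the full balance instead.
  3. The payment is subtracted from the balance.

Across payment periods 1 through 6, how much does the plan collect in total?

$45,291.19

Payment period 1: $44,068.60 +$308.48 interest = $44,377.08; pay $4,363.19 → $40,013.89
Payment period 2: $40,013.89 +$280.10 interest = $40,293.99; pay $5,774.07 → $34,519.92
Payment period 3: $34,519.92 +$241.64 interest = $34,761.56; pay $7,184.95 → $27,576.61
Payment period 4: $27,576.61 +$193.04 interest = $27,769.65; pay $8,595.83 → $19,173.82
Payment period 5: $19,173.82 +$134.22 interest = $19,308.04; pay $10,006.71 → $9,301.33
Payment period 6: $9,301.33 +$65.11 interest = $9,366.44; pay $9,366.44 → $0.00
Total paid: $45,291.19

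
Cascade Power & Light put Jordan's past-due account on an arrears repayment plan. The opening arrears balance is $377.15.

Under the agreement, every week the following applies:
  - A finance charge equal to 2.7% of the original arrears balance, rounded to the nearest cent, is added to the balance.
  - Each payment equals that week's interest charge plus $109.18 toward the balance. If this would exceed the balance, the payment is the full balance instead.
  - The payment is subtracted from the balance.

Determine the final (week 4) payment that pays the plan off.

$59.79

Week 1: opening $377.15; interest $10.18 → $387.33; payment $119.36; balance $267.97
Week 2: opening $267.97; interest $10.18 → $278.15; payment $119.36; balance $158.79
Week 3: opening $158.79; interest $10.18 → $168.97; payment $119.36; balance $49.61
Week 4: opening $49.61; interest $10.18 → $59.79; payment $59.79; balance $0.00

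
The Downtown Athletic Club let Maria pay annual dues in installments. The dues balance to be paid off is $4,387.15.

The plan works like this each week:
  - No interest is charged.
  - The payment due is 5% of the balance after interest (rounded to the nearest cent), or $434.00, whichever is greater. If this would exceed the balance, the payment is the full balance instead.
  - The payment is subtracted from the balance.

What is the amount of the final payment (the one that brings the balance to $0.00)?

Week 1: opening $4,387.15; payment $434.00; balance $3,953.15
Week 2: opening $3,953.15; payment $434.00; balance $3,519.15
Week 3: opening $3,519.15; payment $434.00; balance $3,085.15
Week 4: opening $3,085.15; payment $434.00; balance $2,651.15
Week 5: opening $2,651.15; payment $434.00; balance $2,217.15
Week 6: opening $2,217.15; payment $434.00; balance $1,783.15
Week 7: opening $1,783.15; payment $434.00; balance $1,349.15
Week 8: opening $1,349.15; payment $434.00; balance $915.15
Week 9: opening $915.15; payment $434.00; balance $481.15
Week 10: opening $481.15; payment $434.00; balance $47.15
Week 11: opening $47.15; payment $47.15; balance $0.00

$47.15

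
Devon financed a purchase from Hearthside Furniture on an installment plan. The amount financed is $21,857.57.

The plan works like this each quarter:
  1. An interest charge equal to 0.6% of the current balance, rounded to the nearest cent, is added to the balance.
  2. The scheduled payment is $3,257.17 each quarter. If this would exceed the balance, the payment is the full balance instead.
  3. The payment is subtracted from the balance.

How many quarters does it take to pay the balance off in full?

Quarter 1: $21,857.57 +$131.15 interest = $21,988.72; pay $3,257.17 → $18,731.55
Quarter 2: $18,731.55 +$112.39 interest = $18,843.94; pay $3,257.17 → $15,586.77
Quarter 3: $15,586.77 +$93.52 interest = $15,680.29; pay $3,257.17 → $12,423.12
Quarter 4: $12,423.12 +$74.54 interest = $12,497.66; pay $3,257.17 → $9,240.49
Quarter 5: $9,240.49 +$55.44 interest = $9,295.93; pay $3,257.17 → $6,038.76
Quarter 6: $6,038.76 +$36.23 interest = $6,074.99; pay $3,257.17 → $2,817.82
Quarter 7: $2,817.82 +$16.91 interest = $2,834.73; pay $2,834.73 → $0.00
Balance reaches $0.00 in quarter 7.

7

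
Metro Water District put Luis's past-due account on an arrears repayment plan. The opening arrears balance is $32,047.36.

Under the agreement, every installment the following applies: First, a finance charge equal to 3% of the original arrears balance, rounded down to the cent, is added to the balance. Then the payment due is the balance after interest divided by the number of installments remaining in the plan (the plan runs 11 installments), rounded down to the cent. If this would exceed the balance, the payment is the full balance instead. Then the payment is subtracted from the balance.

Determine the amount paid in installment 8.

$4,054.16

Installment 1: opening $32,047.36; interest $961.42 → $33,008.78; payment $3,000.79; balance $30,007.99
Installment 2: opening $30,007.99; interest $961.42 → $30,969.41; payment $3,096.94; balance $27,872.47
Installment 3: opening $27,872.47; interest $961.42 → $28,833.89; payment $3,203.76; balance $25,630.13
Installment 4: opening $25,630.13; interest $961.42 → $26,591.55; payment $3,323.94; balance $23,267.61
Installment 5: opening $23,267.61; interest $961.42 → $24,229.03; payment $3,461.29; balance $20,767.74
Installment 6: opening $20,767.74; interest $961.42 → $21,729.16; payment $3,621.52; balance $18,107.64
Installment 7: opening $18,107.64; interest $961.42 → $19,069.06; payment $3,813.81; balance $15,255.25
Installment 8: opening $15,255.25; interest $961.42 → $16,216.67; payment $4,054.16; balance $12,162.51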